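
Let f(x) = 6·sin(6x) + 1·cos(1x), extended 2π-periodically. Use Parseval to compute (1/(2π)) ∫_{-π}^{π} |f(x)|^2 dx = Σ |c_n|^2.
Σ |c_n|^2 = 37/2

Expand |f|^2 and use orthogonality of {sin(nx), cos(mx)} on [-π, π]:
  ∫_{-π}^{π} sin(nx)^2 dx = π, ∫ cos(mx)^2 dx = π, and cross terms integrate to 0.
So ∫_{-π}^{π} f(x)^2 dx = 6^2 · π + 1^2 · π = (36 + 1)π.
Divide by 2π: (36 + 1)/2 = 37/2.
By Parseval, this equals Σ |c_n|^2.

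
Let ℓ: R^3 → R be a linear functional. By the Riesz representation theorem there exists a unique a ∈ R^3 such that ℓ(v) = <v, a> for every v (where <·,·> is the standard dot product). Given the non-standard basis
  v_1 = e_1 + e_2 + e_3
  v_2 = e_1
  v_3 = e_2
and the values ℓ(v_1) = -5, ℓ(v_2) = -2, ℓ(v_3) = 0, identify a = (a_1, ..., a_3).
a = (-2, 0, -3)

Write a = (a_1, ..., a_3) in the standard basis. For each basis vector v_i, ℓ(v_i) = <v_i, a> is a linear equation in the a_j's. Collect the n equations into a matrix system V a = ℓ, where row i of V is v_i (expressed in the standard basis). Since V is invertible (lower-triangular with 1s on the diagonal, up to permutation), solve by back-substitution:
  V =
[[1, 1, 1],
 [1, 0, 0],
 [0, 1, 0]]
  V a = (-5, -2, 0)
Solving gives a = (-2, 0, -3).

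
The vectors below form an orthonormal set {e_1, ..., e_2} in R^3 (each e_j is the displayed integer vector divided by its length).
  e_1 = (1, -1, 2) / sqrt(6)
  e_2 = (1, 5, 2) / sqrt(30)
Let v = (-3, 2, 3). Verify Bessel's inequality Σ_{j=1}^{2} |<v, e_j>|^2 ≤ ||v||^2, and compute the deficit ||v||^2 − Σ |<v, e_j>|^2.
Σ |<v, e_j>|^2 = 29/5; ||v||^2 = 22; deficit = 81/5

Write each e_j = u_j / sqrt(<u_j, u_j>) where u_j is the displayed integer vector. Then <v, e_j> = <v, u_j> / sqrt(<u_j, u_j>), so |<v, e_j>|^2 = <v, u_j>^2 / <u_j, u_j>.
Coefficients: <v, e_1> = 1/sqrt(6), <v, e_2> = 13/sqrt(30).
Square and sum: Σ |<v, e_j>|^2 = 29/5.
Compute ||v||^2 = v·v = 22.
Deficit = 22 − 29/5 = 81/5 ≥ 0, confirming Bessel's inequality. (The deficit equals ||v − Σ <v,e_j> e_j||^2, the squared distance from v to span{e_j}.)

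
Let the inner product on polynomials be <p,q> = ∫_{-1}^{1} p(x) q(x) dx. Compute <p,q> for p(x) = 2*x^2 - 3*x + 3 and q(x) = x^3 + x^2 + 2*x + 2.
<p,q> = 184/15

Expand the product: p(x)·q(x) = 2*x^5 - x^4 + 4*x^3 + x^2 + 6.
∫_{-1}^{1} of each monomial x^k gives [2/(k+1) if k even, 0 if k odd]. Integrating term-by-term (or equivalently evaluating the antiderivative F(x) = x^6/3 - x^5/5 + x^4 + x^3/3 + 6*x at the endpoints):
  F(1) − F(−1) = 112/15 − (-24/5) = 184/15.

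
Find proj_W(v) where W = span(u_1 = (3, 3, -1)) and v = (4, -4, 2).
proj_W(v) = (-6/19, -6/19, 2/19)

Set up U = [u_1 | ... | u_1] ∈ R^(3×1). The projector onto W = col(U) is P = U (U^T U)^(-1) U^T.
Compute U^T U =
  [19],
and U^T v = (-2).
Solve U^T U · c = U^T v for the coefficients: c = (-2/19). The projection is proj_W(v) = U c.
Check: (v - proj_W(v)) · u_1 = 0  (should be 0).
Result: proj_W(v) = (-6/19, -6/19, 2/19).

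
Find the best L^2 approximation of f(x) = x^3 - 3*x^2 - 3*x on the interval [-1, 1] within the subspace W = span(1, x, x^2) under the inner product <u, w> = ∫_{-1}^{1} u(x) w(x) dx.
g(x) = -3*x^2 - 12*x/5

The best approximation g ∈ W is the orthogonal projection of f onto W. Writing g = a_0 + a_1 x + a_2 x^2, the coefficients solve the normal equations G · a = b where
  G_{ij} = <φ_i, φ_j> and b_i = <f, φ_i>, with φ_0 = 1, φ_1 = x, φ_2 = x^2.
G =
  [2, 0, 2/3]
  [0, 2/3, 0]
  [2/3, 0, 2/5],
b = (-2, -8/5, -6/5).
Solving gives a_0 = 0, a_1 = -12/5, a_2 = -3, so
  g(x) = -3*x^2 - 12*x/5.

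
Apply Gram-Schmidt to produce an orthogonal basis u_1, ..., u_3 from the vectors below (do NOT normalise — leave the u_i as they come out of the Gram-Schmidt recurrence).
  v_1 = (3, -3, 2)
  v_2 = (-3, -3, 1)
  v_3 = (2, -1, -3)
Orthogonal basis:
  u_1 = (3, -3, 2)
  u_2 = (-36/11, -30/11, 9/11)
  u_3 = (1/2, -3/2, -3)

Apply the Gram-Schmidt recurrence
  u_1 = v_1
  u_i = v_i − Σ_{j<i} ((v_i · u_j) / (u_j · u_j)) · u_j.

Step by step this gives:
  u_1 = (3, -3, 2)
  u_2 = (-36/11, -30/11, 9/11)
  u_3 = (1/2, -3/2, -3)

Orthogonality check:
  u_2 · u_1 = 0 (should be 0)
  u_3 · u_1 = 0 (should be 0)
  u_3 · u_2 = 0 (should be 0)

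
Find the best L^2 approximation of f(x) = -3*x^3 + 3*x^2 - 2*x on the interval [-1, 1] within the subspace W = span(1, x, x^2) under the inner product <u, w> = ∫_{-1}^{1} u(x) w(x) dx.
g(x) = 3*x^2 - 19*x/5

The best approximation g ∈ W is the orthogonal projection of f onto W. Writing g = a_0 + a_1 x + a_2 x^2, the coefficients solve the normal equations G · a = b where
  G_{ij} = <φ_i, φ_j> and b_i = <f, φ_i>, with φ_0 = 1, φ_1 = x, φ_2 = x^2.
G =
  [2, 0, 2/3]
  [0, 2/3, 0]
  [2/3, 0, 2/5],
b = (2, -38/15, 6/5).
Solving gives a_0 = 0, a_1 = -19/5, a_2 = 3, so
  g(x) = 3*x^2 - 19*x/5.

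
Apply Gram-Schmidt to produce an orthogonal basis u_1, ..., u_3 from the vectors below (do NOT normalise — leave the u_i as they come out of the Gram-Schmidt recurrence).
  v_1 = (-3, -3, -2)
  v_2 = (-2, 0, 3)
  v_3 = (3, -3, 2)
Orthogonal basis:
  u_1 = (-3, -3, -2)
  u_2 = (-2, 0, 3)
  u_3 = (27/11, -39/11, 18/11)

Apply the Gram-Schmidt recurrence
  u_1 = v_1
  u_i = v_i − Σ_{j<i} ((v_i · u_j) / (u_j · u_j)) · u_j.

Step by step this gives:
  u_1 = (-3, -3, -2)
  u_2 = (-2, 0, 3)
  u_3 = (27/11, -39/11, 18/11)

Orthogonality check:
  u_2 · u_1 = 0 (should be 0)
  u_3 · u_1 = 0 (should be 0)
  u_3 · u_2 = 0 (should be 0)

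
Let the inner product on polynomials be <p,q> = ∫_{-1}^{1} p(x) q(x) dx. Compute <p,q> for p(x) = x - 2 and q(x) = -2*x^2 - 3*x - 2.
<p,q> = 26/3

Expand the product: p(x)·q(x) = -2*x^3 + x^2 + 4*x + 4.
∫_{-1}^{1} of each monomial x^k gives [2/(k+1) if k even, 0 if k odd]. Integrating term-by-term (or equivalently evaluating the antiderivative F(x) = -x^4/2 + x^3/3 + 2*x^2 + 4*x at the endpoints):
  F(1) − F(−1) = 35/6 − (-17/6) = 26/3.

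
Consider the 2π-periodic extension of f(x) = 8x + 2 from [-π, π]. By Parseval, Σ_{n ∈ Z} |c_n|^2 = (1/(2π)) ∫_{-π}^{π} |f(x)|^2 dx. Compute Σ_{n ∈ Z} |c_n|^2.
Σ |c_n|^2 = 64π^2/3 + 4

Expand and integrate term by term over [-π, π]:
  ∫ (8x)^2 dx = 64·(2π^3/3); ∫ 2·8·(2)·x dx = 0 (odd integrand); ∫ 2^2 dx = 4·2π.
So (1/(2π)) ∫_{-π}^{π} (8x + 2)^2 dx = 64π^2/3 + 4 = 64π^2/3 + 4.
Parseval ⇒ Σ |c_n|^2 = 64π^2/3 + 4.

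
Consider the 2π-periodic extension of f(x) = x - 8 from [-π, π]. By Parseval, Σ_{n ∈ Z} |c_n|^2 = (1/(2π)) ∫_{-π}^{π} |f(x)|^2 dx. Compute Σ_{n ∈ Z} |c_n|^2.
Σ |c_n|^2 = π^2/3 + 64

Expand and integrate term by term over [-π, π]:
  ∫ (x)^2 dx = 1·(2π^3/3); ∫ 2·1·(-8)·x dx = 0 (odd integrand); ∫ (-8)^2 dx = 64·2π.
So (1/(2π)) ∫_{-π}^{π} (x - 8)^2 dx = 1π^2/3 + 64 = π^2/3 + 64.
Parseval ⇒ Σ |c_n|^2 = π^2/3 + 64.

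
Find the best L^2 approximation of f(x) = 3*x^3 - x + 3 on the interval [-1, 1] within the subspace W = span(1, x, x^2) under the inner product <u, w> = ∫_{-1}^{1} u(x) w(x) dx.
g(x) = 4*x/5 + 3

The best approximation g ∈ W is the orthogonal projection of f onto W. Writing g = a_0 + a_1 x + a_2 x^2, the coefficients solve the normal equations G · a = b where
  G_{ij} = <φ_i, φ_j> and b_i = <f, φ_i>, with φ_0 = 1, φ_1 = x, φ_2 = x^2.
G =
  [2, 0, 2/3]
  [0, 2/3, 0]
  [2/3, 0, 2/5],
b = (6, 8/15, 2).
Solving gives a_0 = 3, a_1 = 4/5, a_2 = 0, so
  g(x) = 4*x/5 + 3.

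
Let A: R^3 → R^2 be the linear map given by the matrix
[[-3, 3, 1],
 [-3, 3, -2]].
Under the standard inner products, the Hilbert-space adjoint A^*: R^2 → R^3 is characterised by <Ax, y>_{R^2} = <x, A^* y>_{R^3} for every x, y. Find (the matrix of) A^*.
A^* = A^T =
[[-3, -3],
 [3, 3],
 [1, -2]]

For real matrices with standard dot products, the defining identity <Ax, y> = <x, A^* y> gives (Ax)^T y = x^T (A^*) y, i.e. x^T A^T y = x^T (A^*) y. Since this holds for all x, y, we must have A^* = A^T. Therefore
A^* =
[[-3, -3],
 [3, 3],
 [1, -2]].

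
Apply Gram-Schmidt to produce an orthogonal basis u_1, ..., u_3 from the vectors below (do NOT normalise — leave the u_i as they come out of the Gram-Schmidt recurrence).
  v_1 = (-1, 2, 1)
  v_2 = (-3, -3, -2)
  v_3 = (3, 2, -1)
Orthogonal basis:
  u_1 = (-1, 2, 1)
  u_2 = (-23/6, -4/3, -7/6)
  u_3 = (22/107, 110/107, -198/107)

Apply the Gram-Schmidt recurrence
  u_1 = v_1
  u_i = v_i − Σ_{j<i} ((v_i · u_j) / (u_j · u_j)) · u_j.

Step by step this gives:
  u_1 = (-1, 2, 1)
  u_2 = (-23/6, -4/3, -7/6)
  u_3 = (22/107, 110/107, -198/107)

Orthogonality check:
  u_2 · u_1 = 0 (should be 0)
  u_3 · u_1 = 0 (should be 0)
  u_3 · u_2 = 0 (should be 0)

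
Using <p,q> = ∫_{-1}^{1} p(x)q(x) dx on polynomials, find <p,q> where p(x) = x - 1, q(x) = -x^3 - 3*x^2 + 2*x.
<p,q> = 44/15

Expand the product: p(x)·q(x) = -x^4 - 2*x^3 + 5*x^2 - 2*x.
∫_{-1}^{1} of each monomial x^k gives [2/(k+1) if k even, 0 if k odd]. Integrating term-by-term (or equivalently evaluating the antiderivative F(x) = -x^5/5 - x^4/2 + 5*x^3/3 - x^2 at the endpoints):
  F(1) − F(−1) = -1/30 − (-89/30) = 44/15.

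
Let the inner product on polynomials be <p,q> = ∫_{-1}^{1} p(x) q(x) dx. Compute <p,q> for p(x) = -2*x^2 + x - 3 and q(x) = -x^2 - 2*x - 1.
<p,q> = 44/5

Expand the product: p(x)·q(x) = 2*x^4 + 3*x^3 + 3*x^2 + 5*x + 3.
∫_{-1}^{1} of each monomial x^k gives [2/(k+1) if k even, 0 if k odd]. Integrating term-by-term (or equivalently evaluating the antiderivative F(x) = 2*x^5/5 + 3*x^4/4 + x^3 + 5*x^2/2 + 3*x at the endpoints):
  F(1) − F(−1) = 153/20 − (-23/20) = 44/5.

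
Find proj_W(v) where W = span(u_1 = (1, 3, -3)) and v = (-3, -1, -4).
proj_W(v) = (6/19, 18/19, -18/19)

Set up U = [u_1 | ... | u_1] ∈ R^(3×1). The projector onto W = col(U) is P = U (U^T U)^(-1) U^T.
Compute U^T U =
  [19],
and U^T v = (6).
Solve U^T U · c = U^T v for the coefficients: c = (6/19). The projection is proj_W(v) = U c.
Check: (v - proj_W(v)) · u_1 = 0  (should be 0).
Result: proj_W(v) = (6/19, 18/19, -18/19).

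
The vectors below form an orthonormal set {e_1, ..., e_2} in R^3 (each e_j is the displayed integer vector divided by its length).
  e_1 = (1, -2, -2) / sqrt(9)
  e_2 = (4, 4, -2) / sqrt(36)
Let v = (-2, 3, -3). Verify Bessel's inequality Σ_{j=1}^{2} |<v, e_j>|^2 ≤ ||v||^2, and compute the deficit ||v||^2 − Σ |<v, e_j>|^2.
Σ |<v, e_j>|^2 = 29/9; ||v||^2 = 22; deficit = 169/9

Write each e_j = u_j / sqrt(<u_j, u_j>) where u_j is the displayed integer vector. Then <v, e_j> = <v, u_j> / sqrt(<u_j, u_j>), so |<v, e_j>|^2 = <v, u_j>^2 / <u_j, u_j>.
Coefficients: <v, e_1> = -2/sqrt(9), <v, e_2> = 10/sqrt(36).
Square and sum: Σ |<v, e_j>|^2 = 29/9.
Compute ||v||^2 = v·v = 22.
Deficit = 22 − 29/9 = 169/9 ≥ 0, confirming Bessel's inequality. (The deficit equals ||v − Σ <v,e_j> e_j||^2, the squared distance from v to span{e_j}.)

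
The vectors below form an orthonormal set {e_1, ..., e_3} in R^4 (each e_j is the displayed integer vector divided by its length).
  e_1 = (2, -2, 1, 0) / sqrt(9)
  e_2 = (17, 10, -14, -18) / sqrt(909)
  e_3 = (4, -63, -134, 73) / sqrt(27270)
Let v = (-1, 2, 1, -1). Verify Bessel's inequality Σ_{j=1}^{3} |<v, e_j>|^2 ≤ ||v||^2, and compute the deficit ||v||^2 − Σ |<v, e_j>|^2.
Σ |<v, e_j>|^2 = 1889/270; ||v||^2 = 7; deficit = 1/270

Write each e_j = u_j / sqrt(<u_j, u_j>) where u_j is the displayed integer vector. Then <v, e_j> = <v, u_j> / sqrt(<u_j, u_j>), so |<v, e_j>|^2 = <v, u_j>^2 / <u_j, u_j>.
Coefficients: <v, e_1> = -5/sqrt(9), <v, e_2> = 7/sqrt(909), <v, e_3> = -337/sqrt(27270).
Square and sum: Σ |<v, e_j>|^2 = 1889/270.
Compute ||v||^2 = v·v = 7.
Deficit = 7 − 1889/270 = 1/270 ≥ 0, confirming Bessel's inequality. (The deficit equals ||v − Σ <v,e_j> e_j||^2, the squared distance from v to span{e_j}.)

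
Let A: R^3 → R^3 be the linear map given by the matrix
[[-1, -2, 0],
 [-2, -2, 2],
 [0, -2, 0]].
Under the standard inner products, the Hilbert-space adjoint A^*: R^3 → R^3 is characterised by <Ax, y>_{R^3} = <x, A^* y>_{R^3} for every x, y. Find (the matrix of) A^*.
A^* = A^T =
[[-1, -2, 0],
 [-2, -2, -2],
 [0, 2, 0]]

For real matrices with standard dot products, the defining identity <Ax, y> = <x, A^* y> gives (Ax)^T y = x^T (A^*) y, i.e. x^T A^T y = x^T (A^*) y. Since this holds for all x, y, we must have A^* = A^T. Therefore
A^* =
[[-1, -2, 0],
 [-2, -2, -2],
 [0, 2, 0]].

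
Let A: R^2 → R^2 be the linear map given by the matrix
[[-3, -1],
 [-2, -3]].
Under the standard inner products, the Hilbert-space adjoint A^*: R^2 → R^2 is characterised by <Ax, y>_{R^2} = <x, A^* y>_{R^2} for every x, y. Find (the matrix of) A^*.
A^* = A^T =
[[-3, -2],
 [-1, -3]]

For real matrices with standard dot products, the defining identity <Ax, y> = <x, A^* y> gives (Ax)^T y = x^T (A^*) y, i.e. x^T A^T y = x^T (A^*) y. Since this holds for all x, y, we must have A^* = A^T. Therefore
A^* =
[[-3, -2],
 [-1, -3]].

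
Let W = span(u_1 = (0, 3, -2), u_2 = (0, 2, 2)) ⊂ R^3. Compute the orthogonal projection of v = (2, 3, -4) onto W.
proj_W(v) = (0, 3, -4)

Set up U = [u_1 | ... | u_2] ∈ R^(3×2). The projector onto W = col(U) is P = U (U^T U)^(-1) U^T.
Compute U^T U =
  [13, 2]
  [2, 8],
and U^T v = (17, -2).
Solve U^T U · c = U^T v for the coefficients: c = (7/5, -3/5). The projection is proj_W(v) = U c.
Check: (v - proj_W(v)) · u_1 = 0  (should be 0).
Check: (v - proj_W(v)) · u_2 = 0  (should be 0).
Result: proj_W(v) = (0, 3, -4).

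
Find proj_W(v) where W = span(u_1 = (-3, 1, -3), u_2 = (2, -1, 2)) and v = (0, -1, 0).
proj_W(v) = (0, -1, 0)

Set up U = [u_1 | ... | u_2] ∈ R^(3×2). The projector onto W = col(U) is P = U (U^T U)^(-1) U^T.
Compute U^T U =
  [19, -13]
  [-13, 9],
and U^T v = (-1, 1).
Solve U^T U · c = U^T v for the coefficients: c = (2, 3). The projection is proj_W(v) = U c.
Check: (v - proj_W(v)) · u_1 = 0  (should be 0).
Check: (v - proj_W(v)) · u_2 = 0  (should be 0).
Result: proj_W(v) = (0, -1, 0).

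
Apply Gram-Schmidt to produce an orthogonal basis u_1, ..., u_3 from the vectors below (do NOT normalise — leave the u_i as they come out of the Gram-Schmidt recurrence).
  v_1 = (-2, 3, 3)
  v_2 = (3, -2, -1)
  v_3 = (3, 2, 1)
Orthogonal basis:
  u_1 = (-2, 3, 3)
  u_2 = (18/11, 1/22, 23/22)
  u_3 = (54/83, 126/83, -90/83)

Apply the Gram-Schmidt recurrence
  u_1 = v_1
  u_i = v_i − Σ_{j<i} ((v_i · u_j) / (u_j · u_j)) · u_j.

Step by step this gives:
  u_1 = (-2, 3, 3)
  u_2 = (18/11, 1/22, 23/22)
  u_3 = (54/83, 126/83, -90/83)

Orthogonality check:
  u_2 · u_1 = 0 (should be 0)
  u_3 · u_1 = 0 (should be 0)
  u_3 · u_2 = 0 (should be 0)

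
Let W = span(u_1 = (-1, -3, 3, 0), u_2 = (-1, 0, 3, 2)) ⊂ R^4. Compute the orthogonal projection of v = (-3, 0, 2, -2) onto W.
proj_W(v) = (-81/166, -114/83, 243/166, 5/83)

Set up U = [u_1 | ... | u_2] ∈ R^(4×2). The projector onto W = col(U) is P = U (U^T U)^(-1) U^T.
Compute U^T U =
  [19, 10]
  [10, 14],
and U^T v = (9, 5).
Solve U^T U · c = U^T v for the coefficients: c = (38/83, 5/166). The projection is proj_W(v) = U c.
Check: (v - proj_W(v)) · u_1 = 0  (should be 0).
Check: (v - proj_W(v)) · u_2 = 0  (should be 0).
Result: proj_W(v) = (-81/166, -114/83, 243/166, 5/83).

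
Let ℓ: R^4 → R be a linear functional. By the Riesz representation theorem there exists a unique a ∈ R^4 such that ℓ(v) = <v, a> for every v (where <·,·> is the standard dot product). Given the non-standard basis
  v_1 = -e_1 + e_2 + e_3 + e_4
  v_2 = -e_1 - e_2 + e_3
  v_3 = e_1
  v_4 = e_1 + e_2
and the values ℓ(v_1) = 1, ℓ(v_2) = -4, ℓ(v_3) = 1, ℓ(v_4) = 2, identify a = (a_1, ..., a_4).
a = (1, 1, -2, 3)

Write a = (a_1, ..., a_4) in the standard basis. For each basis vector v_i, ℓ(v_i) = <v_i, a> is a linear equation in the a_j's. Collect the n equations into a matrix system V a = ℓ, where row i of V is v_i (expressed in the standard basis). Since V is invertible (lower-triangular with 1s on the diagonal, up to permutation), solve by back-substitution:
  V =
[[-1, 1, 1, 1],
 [-1, -1, 1, 0],
 [1, 0, 0, 0],
 [1, 1, 0, 0]]
  V a = (1, -4, 1, 2)
Solving gives a = (1, 1, -2, 3).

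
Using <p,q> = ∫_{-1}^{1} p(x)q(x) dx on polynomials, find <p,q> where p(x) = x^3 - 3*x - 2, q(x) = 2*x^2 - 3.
<p,q> = 28/3

Expand the product: p(x)·q(x) = 2*x^5 - 9*x^3 - 4*x^2 + 9*x + 6.
∫_{-1}^{1} of each monomial x^k gives [2/(k+1) if k even, 0 if k odd]. Integrating term-by-term (or equivalently evaluating the antiderivative F(x) = x^6/3 - 9*x^4/4 - 4*x^3/3 + 9*x^2/2 + 6*x at the endpoints):
  F(1) − F(−1) = 29/4 − (-25/12) = 28/3.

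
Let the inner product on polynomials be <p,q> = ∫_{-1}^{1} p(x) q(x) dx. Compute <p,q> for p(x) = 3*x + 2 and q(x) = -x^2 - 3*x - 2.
<p,q> = -46/3

Expand the product: p(x)·q(x) = -3*x^3 - 11*x^2 - 12*x - 4.
∫_{-1}^{1} of each monomial x^k gives [2/(k+1) if k even, 0 if k odd]. Integrating term-by-term (or equivalently evaluating the antiderivative F(x) = -3*x^4/4 - 11*x^3/3 - 6*x^2 - 4*x at the endpoints):
  F(1) − F(−1) = -173/12 − (11/12) = -46/3.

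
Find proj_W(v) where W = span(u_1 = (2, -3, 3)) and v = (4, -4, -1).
proj_W(v) = (17/11, -51/22, 51/22)

Set up U = [u_1 | ... | u_1] ∈ R^(3×1). The projector onto W = col(U) is P = U (U^T U)^(-1) U^T.
Compute U^T U =
  [22],
and U^T v = (17).
Solve U^T U · c = U^T v for the coefficients: c = (17/22). The projection is proj_W(v) = U c.
Check: (v - proj_W(v)) · u_1 = 0  (should be 0).
Result: proj_W(v) = (17/11, -51/22, 51/22).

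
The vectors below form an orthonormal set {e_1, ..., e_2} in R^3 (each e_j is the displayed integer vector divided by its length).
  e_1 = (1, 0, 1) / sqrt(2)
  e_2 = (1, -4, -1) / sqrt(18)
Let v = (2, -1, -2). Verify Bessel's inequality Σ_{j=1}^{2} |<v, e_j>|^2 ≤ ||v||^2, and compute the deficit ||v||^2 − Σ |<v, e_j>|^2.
Σ |<v, e_j>|^2 = 32/9; ||v||^2 = 9; deficit = 49/9

Write each e_j = u_j / sqrt(<u_j, u_j>) where u_j is the displayed integer vector. Then <v, e_j> = <v, u_j> / sqrt(<u_j, u_j>), so |<v, e_j>|^2 = <v, u_j>^2 / <u_j, u_j>.
Coefficients: <v, e_1> = 0/sqrt(2), <v, e_2> = 8/sqrt(18).
Square and sum: Σ |<v, e_j>|^2 = 32/9.
Compute ||v||^2 = v·v = 9.
Deficit = 9 − 32/9 = 49/9 ≥ 0, confirming Bessel's inequality. (The deficit equals ||v − Σ <v,e_j> e_j||^2, the squared distance from v to span{e_j}.)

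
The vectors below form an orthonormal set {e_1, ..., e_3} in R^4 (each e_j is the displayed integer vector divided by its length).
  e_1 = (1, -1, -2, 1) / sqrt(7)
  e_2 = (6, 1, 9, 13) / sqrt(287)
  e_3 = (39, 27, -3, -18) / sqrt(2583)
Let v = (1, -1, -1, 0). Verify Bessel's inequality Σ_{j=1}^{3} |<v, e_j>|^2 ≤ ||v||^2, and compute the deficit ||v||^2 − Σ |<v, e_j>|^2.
Σ |<v, e_j>|^2 = 17/7; ||v||^2 = 3; deficit = 4/7

Write each e_j = u_j / sqrt(<u_j, u_j>) where u_j is the displayed integer vector. Then <v, e_j> = <v, u_j> / sqrt(<u_j, u_j>), so |<v, e_j>|^2 = <v, u_j>^2 / <u_j, u_j>.
Coefficients: <v, e_1> = 4/sqrt(7), <v, e_2> = -4/sqrt(287), <v, e_3> = 15/sqrt(2583).
Square and sum: Σ |<v, e_j>|^2 = 17/7.
Compute ||v||^2 = v·v = 3.
Deficit = 3 − 17/7 = 4/7 ≥ 0, confirming Bessel's inequality. (The deficit equals ||v − Σ <v,e_j> e_j||^2, the squared distance from v to span{e_j}.)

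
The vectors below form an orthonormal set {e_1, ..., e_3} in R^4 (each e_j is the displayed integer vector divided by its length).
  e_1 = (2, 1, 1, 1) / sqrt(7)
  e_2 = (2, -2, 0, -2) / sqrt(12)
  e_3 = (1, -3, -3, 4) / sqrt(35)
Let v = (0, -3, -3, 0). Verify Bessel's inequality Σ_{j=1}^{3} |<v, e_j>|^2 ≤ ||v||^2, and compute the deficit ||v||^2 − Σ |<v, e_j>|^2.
Σ |<v, e_j>|^2 = 87/5; ||v||^2 = 18; deficit = 3/5

Write each e_j = u_j / sqrt(<u_j, u_j>) where u_j is the displayed integer vector. Then <v, e_j> = <v, u_j> / sqrt(<u_j, u_j>), so |<v, e_j>|^2 = <v, u_j>^2 / <u_j, u_j>.
Coefficients: <v, e_1> = -6/sqrt(7), <v, e_2> = 6/sqrt(12), <v, e_3> = 18/sqrt(35).
Square and sum: Σ |<v, e_j>|^2 = 87/5.
Compute ||v||^2 = v·v = 18.
Deficit = 18 − 87/5 = 3/5 ≥ 0, confirming Bessel's inequality. (The deficit equals ||v − Σ <v,e_j> e_j||^2, the squared distance from v to span{e_j}.)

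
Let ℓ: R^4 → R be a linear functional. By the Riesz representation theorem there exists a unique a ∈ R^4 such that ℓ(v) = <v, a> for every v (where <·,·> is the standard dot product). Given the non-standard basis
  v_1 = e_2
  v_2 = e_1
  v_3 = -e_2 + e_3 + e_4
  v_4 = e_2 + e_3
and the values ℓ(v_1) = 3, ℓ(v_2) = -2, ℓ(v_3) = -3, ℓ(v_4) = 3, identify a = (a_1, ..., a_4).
a = (-2, 3, 0, 0)

Write a = (a_1, ..., a_4) in the standard basis. For each basis vector v_i, ℓ(v_i) = <v_i, a> is a linear equation in the a_j's. Collect the n equations into a matrix system V a = ℓ, where row i of V is v_i (expressed in the standard basis). Since V is invertible (lower-triangular with 1s on the diagonal, up to permutation), solve by back-substitution:
  V =
[[0, 1, 0, 0],
 [1, 0, 0, 0],
 [0, -1, 1, 1],
 [0, 1, 1, 0]]
  V a = (3, -2, -3, 3)
Solving gives a = (-2, 3, 0, 0).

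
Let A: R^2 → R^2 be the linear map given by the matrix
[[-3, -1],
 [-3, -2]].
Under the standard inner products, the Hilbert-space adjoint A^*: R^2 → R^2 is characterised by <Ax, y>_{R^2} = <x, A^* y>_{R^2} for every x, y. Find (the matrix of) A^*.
A^* = A^T =
[[-3, -3],
 [-1, -2]]

For real matrices with standard dot products, the defining identity <Ax, y> = <x, A^* y> gives (Ax)^T y = x^T (A^*) y, i.e. x^T A^T y = x^T (A^*) y. Since this holds for all x, y, we must have A^* = A^T. Therefore
A^* =
[[-3, -3],
 [-1, -2]].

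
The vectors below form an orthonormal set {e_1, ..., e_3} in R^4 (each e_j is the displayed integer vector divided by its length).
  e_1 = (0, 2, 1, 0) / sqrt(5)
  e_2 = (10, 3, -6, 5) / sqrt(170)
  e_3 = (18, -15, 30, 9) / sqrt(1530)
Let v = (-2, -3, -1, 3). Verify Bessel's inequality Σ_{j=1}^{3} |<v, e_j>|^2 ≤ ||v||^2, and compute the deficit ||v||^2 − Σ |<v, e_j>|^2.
Σ |<v, e_j>|^2 = 51/5; ||v||^2 = 23; deficit = 64/5

Write each e_j = u_j / sqrt(<u_j, u_j>) where u_j is the displayed integer vector. Then <v, e_j> = <v, u_j> / sqrt(<u_j, u_j>), so |<v, e_j>|^2 = <v, u_j>^2 / <u_j, u_j>.
Coefficients: <v, e_1> = -7/sqrt(5), <v, e_2> = -8/sqrt(170), <v, e_3> = 6/sqrt(1530).
Square and sum: Σ |<v, e_j>|^2 = 51/5.
Compute ||v||^2 = v·v = 23.
Deficit = 23 − 51/5 = 64/5 ≥ 0, confirming Bessel's inequality. (The deficit equals ||v − Σ <v,e_j> e_j||^2, the squared distance from v to span{e_j}.)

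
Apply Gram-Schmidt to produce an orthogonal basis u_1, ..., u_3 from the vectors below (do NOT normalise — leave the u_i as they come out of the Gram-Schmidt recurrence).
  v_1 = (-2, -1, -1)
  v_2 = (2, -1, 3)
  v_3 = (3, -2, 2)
Orthogonal basis:
  u_1 = (-2, -1, -1)
  u_2 = (0, -2, 2)
  u_3 = (1, -1, -1)

Apply the Gram-Schmidt recurrence
  u_1 = v_1
  u_i = v_i − Σ_{j<i} ((v_i · u_j) / (u_j · u_j)) · u_j.

Step by step this gives:
  u_1 = (-2, -1, -1)
  u_2 = (0, -2, 2)
  u_3 = (1, -1, -1)

Orthogonality check:
  u_2 · u_1 = 0 (should be 0)
  u_3 · u_1 = 0 (should be 0)
  u_3 · u_2 = 0 (should be 0)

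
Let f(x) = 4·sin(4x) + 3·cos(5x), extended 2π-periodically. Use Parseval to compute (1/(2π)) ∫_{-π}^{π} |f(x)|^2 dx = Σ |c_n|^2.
Σ |c_n|^2 = 25/2

Expand |f|^2 and use orthogonality of {sin(nx), cos(mx)} on [-π, π]:
  ∫_{-π}^{π} sin(nx)^2 dx = π, ∫ cos(mx)^2 dx = π, and cross terms integrate to 0.
So ∫_{-π}^{π} f(x)^2 dx = 4^2 · π + 3^2 · π = (16 + 9)π.
Divide by 2π: (16 + 9)/2 = 25/2.
By Parseval, this equals Σ |c_n|^2.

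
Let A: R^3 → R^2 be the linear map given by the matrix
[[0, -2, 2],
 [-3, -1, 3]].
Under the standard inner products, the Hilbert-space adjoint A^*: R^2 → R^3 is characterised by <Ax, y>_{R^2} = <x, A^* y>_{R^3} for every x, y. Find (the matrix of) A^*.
A^* = A^T =
[[0, -3],
 [-2, -1],
 [2, 3]]

For real matrices with standard dot products, the defining identity <Ax, y> = <x, A^* y> gives (Ax)^T y = x^T (A^*) y, i.e. x^T A^T y = x^T (A^*) y. Since this holds for all x, y, we must have A^* = A^T. Therefore
A^* =
[[0, -3],
 [-2, -1],
 [2, 3]].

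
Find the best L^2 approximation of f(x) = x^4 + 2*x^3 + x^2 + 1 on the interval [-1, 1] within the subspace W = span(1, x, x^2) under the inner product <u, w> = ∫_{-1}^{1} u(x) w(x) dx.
g(x) = 13*x^2/7 + 6*x/5 + 32/35

The best approximation g ∈ W is the orthogonal projection of f onto W. Writing g = a_0 + a_1 x + a_2 x^2, the coefficients solve the normal equations G · a = b where
  G_{ij} = <φ_i, φ_j> and b_i = <f, φ_i>, with φ_0 = 1, φ_1 = x, φ_2 = x^2.
G =
  [2, 0, 2/3]
  [0, 2/3, 0]
  [2/3, 0, 2/5],
b = (46/15, 4/5, 142/105).
Solving gives a_0 = 32/35, a_1 = 6/5, a_2 = 13/7, so
  g(x) = 13*x^2/7 + 6*x/5 + 32/35.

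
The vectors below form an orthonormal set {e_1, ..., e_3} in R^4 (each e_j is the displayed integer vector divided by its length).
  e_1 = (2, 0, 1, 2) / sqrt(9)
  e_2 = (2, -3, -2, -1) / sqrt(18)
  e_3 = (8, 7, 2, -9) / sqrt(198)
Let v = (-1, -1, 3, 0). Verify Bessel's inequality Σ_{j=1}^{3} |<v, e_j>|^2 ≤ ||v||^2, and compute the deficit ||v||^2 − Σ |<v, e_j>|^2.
Σ |<v, e_j>|^2 = 21/11; ||v||^2 = 11; deficit = 100/11

Write each e_j = u_j / sqrt(<u_j, u_j>) where u_j is the displayed integer vector. Then <v, e_j> = <v, u_j> / sqrt(<u_j, u_j>), so |<v, e_j>|^2 = <v, u_j>^2 / <u_j, u_j>.
Coefficients: <v, e_1> = 1/sqrt(9), <v, e_2> = -5/sqrt(18), <v, e_3> = -9/sqrt(198).
Square and sum: Σ |<v, e_j>|^2 = 21/11.
Compute ||v||^2 = v·v = 11.
Deficit = 11 − 21/11 = 100/11 ≥ 0, confirming Bessel's inequality. (The deficit equals ||v − Σ <v,e_j> e_j||^2, the squared distance from v to span{e_j}.)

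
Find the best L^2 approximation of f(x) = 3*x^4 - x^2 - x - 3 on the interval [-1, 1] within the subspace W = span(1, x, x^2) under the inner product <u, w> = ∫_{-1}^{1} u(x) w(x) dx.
g(x) = 11*x^2/7 - x - 114/35

The best approximation g ∈ W is the orthogonal projection of f onto W. Writing g = a_0 + a_1 x + a_2 x^2, the coefficients solve the normal equations G · a = b where
  G_{ij} = <φ_i, φ_j> and b_i = <f, φ_i>, with φ_0 = 1, φ_1 = x, φ_2 = x^2.
G =
  [2, 0, 2/3]
  [0, 2/3, 0]
  [2/3, 0, 2/5],
b = (-82/15, -2/3, -54/35).
Solving gives a_0 = -114/35, a_1 = -1, a_2 = 11/7, so
  g(x) = 11*x^2/7 - x - 114/35.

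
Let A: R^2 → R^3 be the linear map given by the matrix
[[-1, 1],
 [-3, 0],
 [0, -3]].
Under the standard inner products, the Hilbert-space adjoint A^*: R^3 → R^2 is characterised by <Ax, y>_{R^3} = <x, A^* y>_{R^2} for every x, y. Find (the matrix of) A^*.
A^* = A^T =
[[-1, -3, 0],
 [1, 0, -3]]

For real matrices with standard dot products, the defining identity <Ax, y> = <x, A^* y> gives (Ax)^T y = x^T (A^*) y, i.e. x^T A^T y = x^T (A^*) y. Since this holds for all x, y, we must have A^* = A^T. Therefore
A^* =
[[-1, -3, 0],
 [1, 0, -3]].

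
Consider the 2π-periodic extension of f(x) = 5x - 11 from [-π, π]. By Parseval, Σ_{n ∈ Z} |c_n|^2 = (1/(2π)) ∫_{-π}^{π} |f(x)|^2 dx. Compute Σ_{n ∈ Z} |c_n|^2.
Σ |c_n|^2 = 25π^2/3 + 121

Expand and integrate term by term over [-π, π]:
  ∫ (5x)^2 dx = 25·(2π^3/3); ∫ 2·5·(-11)·x dx = 0 (odd integrand); ∫ (-11)^2 dx = 121·2π.
So (1/(2π)) ∫_{-π}^{π} (5x - 11)^2 dx = 25π^2/3 + 121 = 25π^2/3 + 121.
Parseval ⇒ Σ |c_n|^2 = 25π^2/3 + 121.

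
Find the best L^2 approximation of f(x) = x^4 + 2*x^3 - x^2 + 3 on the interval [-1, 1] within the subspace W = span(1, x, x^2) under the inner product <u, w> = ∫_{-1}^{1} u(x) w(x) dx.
g(x) = -x^2/7 + 6*x/5 + 102/35

The best approximation g ∈ W is the orthogonal projection of f onto W. Writing g = a_0 + a_1 x + a_2 x^2, the coefficients solve the normal equations G · a = b where
  G_{ij} = <φ_i, φ_j> and b_i = <f, φ_i>, with φ_0 = 1, φ_1 = x, φ_2 = x^2.
G =
  [2, 0, 2/3]
  [0, 2/3, 0]
  [2/3, 0, 2/5],
b = (86/15, 4/5, 66/35).
Solving gives a_0 = 102/35, a_1 = 6/5, a_2 = -1/7, so
  g(x) = -x^2/7 + 6*x/5 + 102/35.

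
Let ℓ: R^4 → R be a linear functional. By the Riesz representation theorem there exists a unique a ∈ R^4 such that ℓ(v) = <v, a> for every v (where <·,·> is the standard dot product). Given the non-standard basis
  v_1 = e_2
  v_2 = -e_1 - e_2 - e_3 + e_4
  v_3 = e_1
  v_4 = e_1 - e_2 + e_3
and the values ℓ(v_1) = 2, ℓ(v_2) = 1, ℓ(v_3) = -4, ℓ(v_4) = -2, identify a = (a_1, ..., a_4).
a = (-4, 2, 4, 3)

Write a = (a_1, ..., a_4) in the standard basis. For each basis vector v_i, ℓ(v_i) = <v_i, a> is a linear equation in the a_j's. Collect the n equations into a matrix system V a = ℓ, where row i of V is v_i (expressed in the standard basis). Since V is invertible (lower-triangular with 1s on the diagonal, up to permutation), solve by back-substitution:
  V =
[[0, 1, 0, 0],
 [-1, -1, -1, 1],
 [1, 0, 0, 0],
 [1, -1, 1, 0]]
  V a = (2, 1, -4, -2)
Solving gives a = (-4, 2, 4, 3).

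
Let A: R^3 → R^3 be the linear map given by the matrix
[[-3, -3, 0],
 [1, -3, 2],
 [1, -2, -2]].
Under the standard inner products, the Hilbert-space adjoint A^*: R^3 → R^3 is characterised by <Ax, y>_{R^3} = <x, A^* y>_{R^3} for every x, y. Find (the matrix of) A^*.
A^* = A^T =
[[-3, 1, 1],
 [-3, -3, -2],
 [0, 2, -2]]

For real matrices with standard dot products, the defining identity <Ax, y> = <x, A^* y> gives (Ax)^T y = x^T (A^*) y, i.e. x^T A^T y = x^T (A^*) y. Since this holds for all x, y, we must have A^* = A^T. Therefore
A^* =
[[-3, 1, 1],
 [-3, -3, -2],
 [0, 2, -2]].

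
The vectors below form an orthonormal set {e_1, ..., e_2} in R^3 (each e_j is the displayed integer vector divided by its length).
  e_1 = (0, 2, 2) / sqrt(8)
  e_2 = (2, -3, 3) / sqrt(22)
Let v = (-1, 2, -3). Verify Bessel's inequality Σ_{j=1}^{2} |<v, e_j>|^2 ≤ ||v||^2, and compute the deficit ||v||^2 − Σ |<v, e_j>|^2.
Σ |<v, e_j>|^2 = 150/11; ||v||^2 = 14; deficit = 4/11

Write each e_j = u_j / sqrt(<u_j, u_j>) where u_j is the displayed integer vector. Then <v, e_j> = <v, u_j> / sqrt(<u_j, u_j>), so |<v, e_j>|^2 = <v, u_j>^2 / <u_j, u_j>.
Coefficients: <v, e_1> = -2/sqrt(8), <v, e_2> = -17/sqrt(22).
Square and sum: Σ |<v, e_j>|^2 = 150/11.
Compute ||v||^2 = v·v = 14.
Deficit = 14 − 150/11 = 4/11 ≥ 0, confirming Bessel's inequality. (The deficit equals ||v − Σ <v,e_j> e_j||^2, the squared distance from v to span{e_j}.)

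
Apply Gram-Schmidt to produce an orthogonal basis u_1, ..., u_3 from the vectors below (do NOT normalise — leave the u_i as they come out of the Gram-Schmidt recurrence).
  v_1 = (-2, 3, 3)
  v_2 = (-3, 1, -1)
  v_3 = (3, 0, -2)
Orthogonal basis:
  u_1 = (-2, 3, 3)
  u_2 = (-27/11, 2/11, -20/11)
  u_3 = (96/103, 176/103, -112/103)

Apply the Gram-Schmidt recurrence
  u_1 = v_1
  u_i = v_i − Σ_{j<i} ((v_i · u_j) / (u_j · u_j)) · u_j.

Step by step this gives:
  u_1 = (-2, 3, 3)
  u_2 = (-27/11, 2/11, -20/11)
  u_3 = (96/103, 176/103, -112/103)

Orthogonality check:
  u_2 · u_1 = 0 (should be 0)
  u_3 · u_1 = 0 (should be 0)
  u_3 · u_2 = 0 (should be 0)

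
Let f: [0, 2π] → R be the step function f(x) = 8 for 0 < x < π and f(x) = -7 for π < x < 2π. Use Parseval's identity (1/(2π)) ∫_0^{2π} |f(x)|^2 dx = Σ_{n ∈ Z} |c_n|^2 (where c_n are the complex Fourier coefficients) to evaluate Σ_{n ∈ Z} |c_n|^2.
Σ |c_n|^2 = 113/2

Parseval equates the L^2 energy of f (normalised by 1/(2π)) with the ℓ^2 sum of its Fourier coefficients: (1/(2π)) ∫_0^{2π} |f|^2 = Σ |c_n|^2.
Compute the left side: (1/(2π)) [∫_0^π 8^2 dx + ∫_π^{2π} (-7)^2 dx] = (1/(2π)) · (64π + 49π) = (64 + 49)/2 = 113/2.
So Σ_{n ∈ Z} |c_n|^2 = 113/2.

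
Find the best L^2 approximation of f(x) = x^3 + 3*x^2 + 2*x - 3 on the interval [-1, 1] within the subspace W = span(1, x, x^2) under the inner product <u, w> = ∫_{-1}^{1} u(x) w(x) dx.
g(x) = 3*x^2 + 13*x/5 - 3

The best approximation g ∈ W is the orthogonal projection of f onto W. Writing g = a_0 + a_1 x + a_2 x^2, the coefficients solve the normal equations G · a = b where
  G_{ij} = <φ_i, φ_j> and b_i = <f, φ_i>, with φ_0 = 1, φ_1 = x, φ_2 = x^2.
G =
  [2, 0, 2/3]
  [0, 2/3, 0]
  [2/3, 0, 2/5],
b = (-4, 26/15, -4/5).
Solving gives a_0 = -3, a_1 = 13/5, a_2 = 3, so
  g(x) = 3*x^2 + 13*x/5 - 3.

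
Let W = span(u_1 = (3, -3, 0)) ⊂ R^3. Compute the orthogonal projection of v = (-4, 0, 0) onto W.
proj_W(v) = (-2, 2, 0)

Set up U = [u_1 | ... | u_1] ∈ R^(3×1). The projector onto W = col(U) is P = U (U^T U)^(-1) U^T.
Compute U^T U =
  [18],
and U^T v = (-12).
Solve U^T U · c = U^T v for the coefficients: c = (-2/3). The projection is proj_W(v) = U c.
Check: (v - proj_W(v)) · u_1 = 0  (should be 0).
Result: proj_W(v) = (-2, 2, 0).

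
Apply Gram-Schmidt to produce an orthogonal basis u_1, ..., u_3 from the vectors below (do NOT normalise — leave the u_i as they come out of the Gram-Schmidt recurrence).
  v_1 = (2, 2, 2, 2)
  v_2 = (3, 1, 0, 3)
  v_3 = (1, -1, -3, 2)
Orthogonal basis:
  u_1 = (2, 2, 2, 2)
  u_2 = (5/4, -3/4, -7/4, 5/4)
  u_3 = (-5/9, 1/3, -2/9, 4/9)

Apply the Gram-Schmidt recurrence
  u_1 = v_1
  u_i = v_i − Σ_{j<i} ((v_i · u_j) / (u_j · u_j)) · u_j.

Step by step this gives:
  u_1 = (2, 2, 2, 2)
  u_2 = (5/4, -3/4, -7/4, 5/4)
  u_3 = (-5/9, 1/3, -2/9, 4/9)

Orthogonality check:
  u_2 · u_1 = 0 (should be 0)
  u_3 · u_1 = 0 (should be 0)
  u_3 · u_2 = 0 (should be 0)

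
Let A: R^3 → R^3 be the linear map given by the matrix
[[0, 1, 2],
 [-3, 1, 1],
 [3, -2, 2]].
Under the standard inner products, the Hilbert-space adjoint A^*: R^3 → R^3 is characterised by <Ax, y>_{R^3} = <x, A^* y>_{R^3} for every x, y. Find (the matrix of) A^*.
A^* = A^T =
[[0, -3, 3],
 [1, 1, -2],
 [2, 1, 2]]

For real matrices with standard dot products, the defining identity <Ax, y> = <x, A^* y> gives (Ax)^T y = x^T (A^*) y, i.e. x^T A^T y = x^T (A^*) y. Since this holds for all x, y, we must have A^* = A^T. Therefore
A^* =
[[0, -3, 3],
 [1, 1, -2],
 [2, 1, 2]].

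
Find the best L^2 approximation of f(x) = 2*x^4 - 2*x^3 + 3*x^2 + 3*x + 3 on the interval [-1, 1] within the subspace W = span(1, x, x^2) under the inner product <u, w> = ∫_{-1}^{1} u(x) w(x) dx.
g(x) = 33*x^2/7 + 9*x/5 + 99/35

The best approximation g ∈ W is the orthogonal projection of f onto W. Writing g = a_0 + a_1 x + a_2 x^2, the coefficients solve the normal equations G · a = b where
  G_{ij} = <φ_i, φ_j> and b_i = <f, φ_i>, with φ_0 = 1, φ_1 = x, φ_2 = x^2.
G =
  [2, 0, 2/3]
  [0, 2/3, 0]
  [2/3, 0, 2/5],
b = (44/5, 6/5, 132/35).
Solving gives a_0 = 99/35, a_1 = 9/5, a_2 = 33/7, so
  g(x) = 33*x^2/7 + 9*x/5 + 99/35.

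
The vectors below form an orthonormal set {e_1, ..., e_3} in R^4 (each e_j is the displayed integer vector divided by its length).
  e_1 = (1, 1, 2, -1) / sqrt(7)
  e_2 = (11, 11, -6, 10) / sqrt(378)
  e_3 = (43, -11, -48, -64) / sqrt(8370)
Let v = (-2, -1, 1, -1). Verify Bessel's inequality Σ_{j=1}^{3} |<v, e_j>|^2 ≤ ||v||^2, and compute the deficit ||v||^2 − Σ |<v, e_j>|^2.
Σ |<v, e_j>|^2 = 1049/155; ||v||^2 = 7; deficit = 36/155

Write each e_j = u_j / sqrt(<u_j, u_j>) where u_j is the displayed integer vector. Then <v, e_j> = <v, u_j> / sqrt(<u_j, u_j>), so |<v, e_j>|^2 = <v, u_j>^2 / <u_j, u_j>.
Coefficients: <v, e_1> = 0/sqrt(7), <v, e_2> = -49/sqrt(378), <v, e_3> = -59/sqrt(8370).
Square and sum: Σ |<v, e_j>|^2 = 1049/155.
Compute ||v||^2 = v·v = 7.
Deficit = 7 − 1049/155 = 36/155 ≥ 0, confirming Bessel's inequality. (The deficit equals ||v − Σ <v,e_j> e_j||^2, the squared distance from v to span{e_j}.)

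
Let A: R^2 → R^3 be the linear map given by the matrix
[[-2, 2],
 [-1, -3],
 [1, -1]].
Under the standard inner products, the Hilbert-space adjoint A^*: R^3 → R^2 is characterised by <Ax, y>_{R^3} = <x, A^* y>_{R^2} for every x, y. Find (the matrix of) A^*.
A^* = A^T =
[[-2, -1, 1],
 [2, -3, -1]]

For real matrices with standard dot products, the defining identity <Ax, y> = <x, A^* y> gives (Ax)^T y = x^T (A^*) y, i.e. x^T A^T y = x^T (A^*) y. Since this holds for all x, y, we must have A^* = A^T. Therefore
A^* =
[[-2, -1, 1],
 [2, -3, -1]].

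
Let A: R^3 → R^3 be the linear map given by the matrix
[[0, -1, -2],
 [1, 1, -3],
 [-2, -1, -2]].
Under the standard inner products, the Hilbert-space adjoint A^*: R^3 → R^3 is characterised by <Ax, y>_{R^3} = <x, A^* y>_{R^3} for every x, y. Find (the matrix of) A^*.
A^* = A^T =
[[0, 1, -2],
 [-1, 1, -1],
 [-2, -3, -2]]

For real matrices with standard dot products, the defining identity <Ax, y> = <x, A^* y> gives (Ax)^T y = x^T (A^*) y, i.e. x^T A^T y = x^T (A^*) y. Since this holds for all x, y, we must have A^* = A^T. Therefore
A^* =
[[0, 1, -2],
 [-1, 1, -1],
 [-2, -3, -2]].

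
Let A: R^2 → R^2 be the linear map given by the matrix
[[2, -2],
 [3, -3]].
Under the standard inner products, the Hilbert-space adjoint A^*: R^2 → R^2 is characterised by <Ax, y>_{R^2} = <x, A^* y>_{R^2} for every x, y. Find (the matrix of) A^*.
A^* = A^T =
[[2, 3],
 [-2, -3]]

For real matrices with standard dot products, the defining identity <Ax, y> = <x, A^* y> gives (Ax)^T y = x^T (A^*) y, i.e. x^T A^T y = x^T (A^*) y. Since this holds for all x, y, we must have A^* = A^T. Therefore
A^* =
[[2, 3],
 [-2, -3]].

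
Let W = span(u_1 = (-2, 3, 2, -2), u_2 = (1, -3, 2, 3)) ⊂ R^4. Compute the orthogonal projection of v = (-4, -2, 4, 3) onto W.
proj_W(v) = (-227/314, -168/157, 790/157, 675/314)

Set up U = [u_1 | ... | u_2] ∈ R^(4×2). The projector onto W = col(U) is P = U (U^T U)^(-1) U^T.
Compute U^T U =
  [21, -13]
  [-13, 23],
and U^T v = (4, 19).
Solve U^T U · c = U^T v for the coefficients: c = (339/314, 451/314). The projection is proj_W(v) = U c.
Check: (v - proj_W(v)) · u_1 = 0  (should be 0).
Check: (v - proj_W(v)) · u_2 = 0  (should be 0).
Result: proj_W(v) = (-227/314, -168/157, 790/157, 675/314).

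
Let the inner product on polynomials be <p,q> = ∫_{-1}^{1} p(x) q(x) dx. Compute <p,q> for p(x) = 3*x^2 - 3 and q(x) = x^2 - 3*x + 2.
<p,q> = -44/5

Expand the product: p(x)·q(x) = 3*x^4 - 9*x^3 + 3*x^2 + 9*x - 6.
∫_{-1}^{1} of each monomial x^k gives [2/(k+1) if k even, 0 if k odd]. Integrating term-by-term (or equivalently evaluating the antiderivative F(x) = 3*x^5/5 - 9*x^4/4 + x^3 + 9*x^2/2 - 6*x at the endpoints):
  F(1) − F(−1) = -43/20 − (133/20) = -44/5.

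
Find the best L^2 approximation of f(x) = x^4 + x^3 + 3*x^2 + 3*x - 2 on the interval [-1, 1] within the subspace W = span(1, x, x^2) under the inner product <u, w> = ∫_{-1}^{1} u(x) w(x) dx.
g(x) = 27*x^2/7 + 18*x/5 - 73/35

The best approximation g ∈ W is the orthogonal projection of f onto W. Writing g = a_0 + a_1 x + a_2 x^2, the coefficients solve the normal equations G · a = b where
  G_{ij} = <φ_i, φ_j> and b_i = <f, φ_i>, with φ_0 = 1, φ_1 = x, φ_2 = x^2.
G =
  [2, 0, 2/3]
  [0, 2/3, 0]
  [2/3, 0, 2/5],
b = (-8/5, 12/5, 16/105).
Solving gives a_0 = -73/35, a_1 = 18/5, a_2 = 27/7, so
  g(x) = 27*x^2/7 + 18*x/5 - 73/35.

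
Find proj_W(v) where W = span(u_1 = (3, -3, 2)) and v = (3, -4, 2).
proj_W(v) = (75/22, -75/22, 25/11)

Set up U = [u_1 | ... | u_1] ∈ R^(3×1). The projector onto W = col(U) is P = U (U^T U)^(-1) U^T.
Compute U^T U =
  [22],
and U^T v = (25).
Solve U^T U · c = U^T v for the coefficients: c = (25/22). The projection is proj_W(v) = U c.
Check: (v - proj_W(v)) · u_1 = 0  (should be 0).
Result: proj_W(v) = (75/22, -75/22, 25/11).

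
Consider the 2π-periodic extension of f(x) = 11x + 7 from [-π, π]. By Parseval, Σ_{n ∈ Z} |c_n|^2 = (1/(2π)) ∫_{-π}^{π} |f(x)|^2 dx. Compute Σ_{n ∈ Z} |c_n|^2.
Σ |c_n|^2 = 121π^2/3 + 49

Expand and integrate term by term over [-π, π]:
  ∫ (11x)^2 dx = 121·(2π^3/3); ∫ 2·11·(7)·x dx = 0 (odd integrand); ∫ 7^2 dx = 49·2π.
So (1/(2π)) ∫_{-π}^{π} (11x + 7)^2 dx = 121π^2/3 + 49 = 121π^2/3 + 49.
Parseval ⇒ Σ |c_n|^2 = 121π^2/3 + 49.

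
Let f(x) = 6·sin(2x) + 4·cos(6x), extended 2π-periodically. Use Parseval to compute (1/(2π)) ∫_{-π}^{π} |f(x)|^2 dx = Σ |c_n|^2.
Σ |c_n|^2 = 26

Expand |f|^2 and use orthogonality of {sin(nx), cos(mx)} on [-π, π]:
  ∫_{-π}^{π} sin(nx)^2 dx = π, ∫ cos(mx)^2 dx = π, and cross terms integrate to 0.
So ∫_{-π}^{π} f(x)^2 dx = 6^2 · π + 4^2 · π = (36 + 16)π.
Divide by 2π: (36 + 16)/2 = 26.
By Parseval, this equals Σ |c_n|^2.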